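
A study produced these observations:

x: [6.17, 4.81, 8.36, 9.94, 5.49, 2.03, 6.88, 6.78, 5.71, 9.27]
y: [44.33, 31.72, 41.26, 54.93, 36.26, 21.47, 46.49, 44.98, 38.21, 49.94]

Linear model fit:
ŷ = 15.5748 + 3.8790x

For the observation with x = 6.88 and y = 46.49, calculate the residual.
Residual = 4.2277

The residual is the difference between the actual value and the predicted value:

Residual = y - ŷ

Step 1: Calculate predicted value
ŷ = 15.5748 + 3.8790 × 6.88
ŷ = 42.2623

Step 2: Calculate residual
Residual = 46.49 - 42.2623
Residual = 4.2277

The residual is positive, so the observed y = 46.49 sits above the regression line (the line underestimates it by 4.2277).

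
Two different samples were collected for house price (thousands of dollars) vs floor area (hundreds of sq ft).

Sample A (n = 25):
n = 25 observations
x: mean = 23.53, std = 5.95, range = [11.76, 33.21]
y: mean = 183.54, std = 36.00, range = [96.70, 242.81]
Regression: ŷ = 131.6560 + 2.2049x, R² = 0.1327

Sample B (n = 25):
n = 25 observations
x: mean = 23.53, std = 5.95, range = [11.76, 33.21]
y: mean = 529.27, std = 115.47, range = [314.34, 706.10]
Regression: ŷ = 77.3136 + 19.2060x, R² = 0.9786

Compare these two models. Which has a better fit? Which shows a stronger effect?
Model B has the better fit (R² = 0.9786 vs 0.1327). Model B shows the stronger effect (|β₁| = 19.2060 vs 2.2049).

Model Comparison:

Which explains more variance? (R²)
- Model A: R² = 0.1327 → 13.27% of variance in house price explained
- Model B: R² = 0.9786 → 97.86% of variance in house price explained
- 0.9786 > 0.1327 → Model B has the better fit

Strength of effect — compare |β₁|:
- Model A: β₁ = 2.2049 → predicted house price rises 2.2049 thousand dollars per additional hundred sq ft of floor area
- Model B: β₁ = 19.2060 → predicted house price rises 19.2060 thousand dollars per additional hundred sq ft of floor area
- |2.2049| < |19.2060| → Model B shows the stronger marginal effect

Note: The two samples could reflect different populations, time periods, or measurement quality.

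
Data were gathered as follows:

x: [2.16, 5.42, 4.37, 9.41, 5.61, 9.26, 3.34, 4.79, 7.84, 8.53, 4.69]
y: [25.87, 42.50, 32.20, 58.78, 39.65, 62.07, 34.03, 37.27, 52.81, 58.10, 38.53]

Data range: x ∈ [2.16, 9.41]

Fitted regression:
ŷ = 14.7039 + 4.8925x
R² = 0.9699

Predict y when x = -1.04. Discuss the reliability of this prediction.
ŷ = 9.6157 (extrapolation — x = -1.04 lies outside [2.16, 9.41], so reliability is low).

Prediction calculation:
ŷ = 14.7039 + 4.8925 × (-1.04)
ŷ = 9.6157

Reliability:
- Data range: x ∈ [2.16, 9.41]
- Prediction point: x = -1.04 is 3.20 units below the observed range → this is EXTRAPOLATION, not interpolation

Why that matters here:
- There are no observations near this x to validate the fitted line there
- The linear relationship may not hold outside the observed range

The R² = 0.9699 only validates the fit within [2.16, 9.41]; treat ŷ = 9.6157 with caution.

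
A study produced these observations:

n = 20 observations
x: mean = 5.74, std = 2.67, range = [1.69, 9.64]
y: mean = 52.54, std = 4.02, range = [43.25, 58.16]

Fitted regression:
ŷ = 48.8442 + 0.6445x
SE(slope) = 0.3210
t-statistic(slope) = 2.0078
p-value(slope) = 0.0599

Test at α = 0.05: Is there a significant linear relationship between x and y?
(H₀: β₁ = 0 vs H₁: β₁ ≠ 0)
Since p-value = 0.0599 ≥ α = 0.05, fail to reject H₀ — the slope is not significantly different from 0.

Hypothesis test for the slope coefficient:

H₀: β₁ = 0 (no linear relationship)
H₁: β₁ ≠ 0 (linear relationship exists)

Test statistic: t = β̂₁ / SE(β̂₁) = 0.6445 / 0.3210 = 2.0078

p = 0.0599: how often a slope estimate this far from 0 (in SE units) would arise by chance if β₁ were truly 0.

Decision rule: reject H₀ if p-value < α.
p-value = 0.0599 ≥ α = 0.05 → fail to reject H₀.

Conclusion: the linear association between x and y is not significant at the 5% level.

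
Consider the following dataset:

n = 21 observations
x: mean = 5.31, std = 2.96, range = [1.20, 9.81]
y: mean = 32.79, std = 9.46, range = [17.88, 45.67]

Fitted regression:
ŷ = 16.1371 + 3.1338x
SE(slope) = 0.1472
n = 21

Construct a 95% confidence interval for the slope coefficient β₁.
The 95% CI for β₁ is (2.8257, 3.4419)

Confidence interval for the slope:

The 95% CI for β₁ is: β̂₁ ± t*(α/2, n-2) × SE(β̂₁)

Step 1: Find critical t-value
- Confidence level = 0.95
- Degrees of freedom = n - 2 = 21 - 2 = 19
- t*(α/2, 19) = 2.0930

Step 2: Calculate margin of error
Margin = 2.0930 × 0.1472 = 0.3081

Step 3: Construct interval
CI = 3.1338 ± 0.3081
CI = (2.8257, 3.4419)

Interpretation: We are 95% confident that the true slope β₁ lies between 2.8257 and 3.4419.
Since 0 is outside the interval, a two-sided test at α = 0.05 would reject H₀: β₁ = 0.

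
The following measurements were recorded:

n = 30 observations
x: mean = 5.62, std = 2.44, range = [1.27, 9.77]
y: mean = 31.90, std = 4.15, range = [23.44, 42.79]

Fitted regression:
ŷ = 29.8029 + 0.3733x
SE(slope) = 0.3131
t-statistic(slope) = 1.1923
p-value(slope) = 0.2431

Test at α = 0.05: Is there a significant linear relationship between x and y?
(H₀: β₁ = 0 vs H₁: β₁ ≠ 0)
Since p-value = 0.2431 ≥ α = 0.05, fail to reject H₀ — the slope is not significantly different from 0.

Hypothesis test for the slope coefficient:

H₀: β₁ = 0 (no linear relationship)
H₁: β₁ ≠ 0 (linear relationship exists)

Test statistic: t = β̂₁ / SE(β̂₁) = 0.3733 / 0.3131 = 1.1923

p = 0.2431: how often a slope estimate this far from 0 (in SE units) would arise by chance if β₁ were truly 0.

Decision rule: reject H₀ if p-value < α.
p-value = 0.2431 ≥ α = 0.05 → fail to reject H₀.

Conclusion: the linear association between x and y is not significant at the 5% level.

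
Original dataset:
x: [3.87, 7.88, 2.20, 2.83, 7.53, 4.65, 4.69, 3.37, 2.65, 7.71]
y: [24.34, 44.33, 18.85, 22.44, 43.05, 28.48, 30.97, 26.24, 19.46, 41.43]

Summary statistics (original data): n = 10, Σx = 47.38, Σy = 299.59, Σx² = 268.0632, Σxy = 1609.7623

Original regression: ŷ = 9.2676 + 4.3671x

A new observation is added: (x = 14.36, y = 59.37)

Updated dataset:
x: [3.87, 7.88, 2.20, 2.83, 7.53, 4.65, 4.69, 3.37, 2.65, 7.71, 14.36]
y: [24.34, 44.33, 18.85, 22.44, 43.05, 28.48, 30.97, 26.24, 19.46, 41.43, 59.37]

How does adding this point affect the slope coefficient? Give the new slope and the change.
New slope β₁ = 3.5037 versus 4.3671 before: a change of -0.8634 (-19.8%).

The new point has HIGH LEVERAGE: x = 14.36 is far from the original mean x̄ = 47.38/10 ≈ 4.74 (original range [2.20, 7.88]).

Step 1: Update the sums with the new point (n goes from 10 to 11)
Σx  = 47.38 + 14.36 = 61.74
Σy  = 299.59 + 59.37 = 358.96
Σx² = 268.0632 + 14.36² = 268.0632 + 206.2096 = 474.2728
Σxy = 1609.7623 + 14.36×59.37 = 1609.7623 + 852.5532 = 2462.3155

Step 2: Recompute the slope with b₁ = (nΣxy − ΣxΣy) / (nΣx² − (Σx)²)
Numerator   = 11×2462.3155 − 61.74×358.96 = 27085.4705 − 22162.1904 = 4923.2801
Denominator = 11×474.2728 − 61.74² = 5217.0008 − 3811.8276 = 1405.1732
b₁(new) = 4923.2801 / 1405.1732 = 3.5037

(Same formula on the original sums: (10×1609.7623 − 47.38×299.59) / (10×268.0632 − 47.38²) = 1903.0488 / 435.7676 = 4.3671, matching the given fit.)

Step 3: Change in slope
Δβ₁ = 3.5037 − 4.3671 = -0.8634
Relative change = -0.8634 / 4.3671 × 100% = -19.8%
→ the slope decreases when the point is added.

Because the point sits below the extension of the original line at a high-leverage x, it tilts the fit down.
In practice: examine leverage (hᵢ) and Cook's distance rather than deleting it automatically; refit with and without it and report both if conclusions differ.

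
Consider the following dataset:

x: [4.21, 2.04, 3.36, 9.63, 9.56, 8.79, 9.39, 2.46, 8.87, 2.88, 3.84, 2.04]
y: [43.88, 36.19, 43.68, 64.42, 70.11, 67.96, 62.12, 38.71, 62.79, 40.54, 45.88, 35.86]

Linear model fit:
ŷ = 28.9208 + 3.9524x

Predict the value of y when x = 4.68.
ŷ = 47.4180

x = 4.68 lies inside the observed range [2.04, 9.63], so the fitted equation applies directly:

ŷ = 28.9208 + 3.9524 × 4.68
ŷ = 28.9208 + 18.4972
ŷ = 47.4180

This is a point prediction; actual observations scatter around it by roughly the residual standard deviation.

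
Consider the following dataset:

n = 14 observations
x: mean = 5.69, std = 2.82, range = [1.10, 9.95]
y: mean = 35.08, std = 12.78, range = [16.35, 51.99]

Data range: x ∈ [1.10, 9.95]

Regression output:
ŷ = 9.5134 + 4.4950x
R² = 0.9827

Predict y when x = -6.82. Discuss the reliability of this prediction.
The equation gives ŷ = -21.1425; however x = -6.82 is 7.92 units below the observed range, so this extrapolated value should not be trusted.

Prediction calculation:
ŷ = 9.5134 + 4.4950 × (-6.82)
ŷ = -21.1425

Reliability:
- Data range: x ∈ [1.10, 9.95]
- Prediction point: x = -6.82 is 7.92 units below the observed range → this is EXTRAPOLATION, not interpolation

Why that matters here:
- R² describes fit only over the sampled x values; it says nothing about behaviour beyond them
- There are no observations near this x to validate the fitted line there
- The standard error of prediction grows with (x − x̄)², and x = -6.82 is far from x̄ = 5.69

A defensible statement: 'if the linear trend continued to x = -6.82, y would be about -21.1425' — the premise is untested.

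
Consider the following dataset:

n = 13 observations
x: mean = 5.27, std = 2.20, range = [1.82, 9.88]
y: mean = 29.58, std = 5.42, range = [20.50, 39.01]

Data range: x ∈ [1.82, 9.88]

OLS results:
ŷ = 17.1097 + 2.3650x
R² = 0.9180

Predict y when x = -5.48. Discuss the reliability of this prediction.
ŷ = 4.1495, but this is extrapolation (below the data range [1.82, 9.88]) and may be unreliable.

Prediction calculation:
ŷ = 17.1097 + 2.3650 × (-5.48)
ŷ = 4.1495

Reliability:
- Data range: x ∈ [1.82, 9.88]
- Prediction point: x = -5.48 is 7.30 units below the observed range → this is EXTRAPOLATION, not interpolation

Why that matters here:
- The linear relationship may not hold outside the observed range
- Real relationships often flatten, saturate, or turn nonlinear at extremes
- R² describes fit only over the sampled x values; it says nothing about behaviour beyond them

Report the number if required, but flag clearly that it is an extrapolation.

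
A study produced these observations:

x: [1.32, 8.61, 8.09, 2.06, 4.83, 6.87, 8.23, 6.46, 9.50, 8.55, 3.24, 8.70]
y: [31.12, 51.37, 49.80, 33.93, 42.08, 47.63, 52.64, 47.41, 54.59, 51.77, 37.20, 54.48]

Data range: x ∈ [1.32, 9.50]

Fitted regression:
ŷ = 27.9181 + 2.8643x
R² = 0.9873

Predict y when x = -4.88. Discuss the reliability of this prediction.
ŷ = 13.9403 (extrapolation — x = -4.88 lies outside [1.32, 9.50], so reliability is low).

Prediction calculation:
ŷ = 27.9181 + 2.8643 × (-4.88)
ŷ = 13.9403

Reliability:
- Data range: x ∈ [1.32, 9.50]
- Prediction point: x = -4.88 is 6.20 units below the observed range → this is EXTRAPOLATION, not interpolation

Why that matters here:
- The standard error of prediction grows with (x − x̄)², and x = -4.88 is far from x̄ = 6.37
- The linear relationship may not hold outside the observed range
- There are no observations near this x to validate the fitted line there

Report the number if required, but flag clearly that it is an extrapolation.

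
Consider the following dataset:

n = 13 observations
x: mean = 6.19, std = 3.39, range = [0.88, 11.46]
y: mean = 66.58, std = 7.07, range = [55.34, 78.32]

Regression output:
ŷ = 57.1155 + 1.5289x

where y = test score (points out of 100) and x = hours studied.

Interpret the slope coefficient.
For each additional hour of study time, predicted test score increases by approximately 1.5289 points.

The slope β₁ = 1.5289 gives the rate at which the fitted test score changes with study time.

Interpretation:
- Study time up by 1 hour → predicted test score increases by 1.5289 points
- This is a linear approximation: the same per-unit change is assumed across the whole observed x range
- The slope describes association in these data, not necessarily a causal effect

(β₀ = 57.1155 is the fitted value at x = 0 and is not part of the slope interpretation.)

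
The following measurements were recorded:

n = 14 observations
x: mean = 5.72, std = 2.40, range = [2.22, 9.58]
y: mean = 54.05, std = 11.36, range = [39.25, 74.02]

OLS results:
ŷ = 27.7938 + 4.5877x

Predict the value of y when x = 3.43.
ŷ = 43.5296

To predict y for x = 3.43, substitute into the regression equation:

ŷ = 27.7938 + 4.5877 × 3.43
ŷ = 27.7938 + 15.7358
ŷ = 43.5296

This is the fitted mean response at that x — an individual observation would come with a wider prediction interval.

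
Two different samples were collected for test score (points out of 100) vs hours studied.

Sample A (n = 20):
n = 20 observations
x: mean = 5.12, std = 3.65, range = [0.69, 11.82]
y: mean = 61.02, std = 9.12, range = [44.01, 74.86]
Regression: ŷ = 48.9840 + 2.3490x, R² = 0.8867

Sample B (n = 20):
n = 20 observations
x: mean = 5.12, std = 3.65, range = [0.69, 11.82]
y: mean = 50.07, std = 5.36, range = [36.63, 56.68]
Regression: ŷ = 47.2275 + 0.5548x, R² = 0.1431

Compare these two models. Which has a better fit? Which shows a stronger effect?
Model A has the better fit (R² = 0.8867 vs 0.1431). Model A shows the stronger effect (|β₁| = 2.3490 vs 0.5548).

Model Comparison:

Fit — compare R²:
- Model A: R² = 0.8867 → 88.67% of variance in test score explained
- Model B: R² = 0.1431 → 14.31% of variance in test score explained
- 0.8867 > 0.1431 → Model A has the better fit

Which has the larger per-hour effect? (|β₁|)
- Model A: β₁ = 2.3490 → predicted test score rises 2.3490 points per additional hour of study time
- Model B: β₁ = 0.5548 → predicted test score rises 0.5548 points per additional hour of study time
- |2.3490| > |0.5548| → Model A shows the stronger marginal effect

Notes:
- A better fit (higher R²) doesn't necessarily mean a more important relationship.
- R² measures how tightly points cluster around the line; β₁ measures how steep the line is — they answer different questions.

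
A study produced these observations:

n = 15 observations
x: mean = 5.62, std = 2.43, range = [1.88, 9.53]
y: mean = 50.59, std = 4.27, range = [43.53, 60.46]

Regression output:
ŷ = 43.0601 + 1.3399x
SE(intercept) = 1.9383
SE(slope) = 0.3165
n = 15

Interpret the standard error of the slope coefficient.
SE(slope) = 0.3165 measures the uncertainty in the estimated slope. The coefficient is estimated with moderate precision (SE/|β̂₁| = 23.6%).

What SE measures:
- The standard error quantifies the sampling variability of the coefficient estimate
- It is the estimated standard deviation of β̂₁ across hypothetical repeated samples of the same size
- Smaller SE → more precise estimate

Relative precision:
- SE / |β̂₁| = 0.3165 / 1.3399 = 23.6%
- Rule of thumb (under 20%: precise; 20% to under 50%: moderately precise; 50% or more: imprecise) → moderately precise

Link to interval estimation: a confidence interval for β₁ is β̂₁ ± t* × 0.3165, so SE sets the half-width per unit of t*.

What drives SE(β̂₁): more residual scatter → larger SE; wider spread of x values → smaller SE.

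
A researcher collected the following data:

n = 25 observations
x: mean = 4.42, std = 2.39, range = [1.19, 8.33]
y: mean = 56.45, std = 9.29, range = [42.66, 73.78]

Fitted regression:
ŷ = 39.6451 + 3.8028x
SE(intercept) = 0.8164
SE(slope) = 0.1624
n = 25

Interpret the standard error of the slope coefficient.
The slope 3.8028 is pinned down to within about ±0.1624 (one SE) by these data — relative uncertainty 4.3%, i.e. precise.

What SE measures:
- The standard error quantifies the sampling variability of the coefficient estimate
- It is the estimated standard deviation of β̂₁ across hypothetical repeated samples of the same size
- Smaller SE → more precise estimate

Relative precision:
- SE / |β̂₁| = 0.1624 / 3.8028 = 4.3%
- Rule of thumb (under 20%: precise; 20% to under 50%: moderately precise; 50% or more: imprecise) → precise

Link to the t-test: t = β̂₁ / SE(β̂₁) = 3.8028 / 0.1624 = 23.4163, the statistic for H₀: β₁ = 0.

What drives SE(β̂₁): wider spread of x values → smaller SE; more residual scatter → larger SE.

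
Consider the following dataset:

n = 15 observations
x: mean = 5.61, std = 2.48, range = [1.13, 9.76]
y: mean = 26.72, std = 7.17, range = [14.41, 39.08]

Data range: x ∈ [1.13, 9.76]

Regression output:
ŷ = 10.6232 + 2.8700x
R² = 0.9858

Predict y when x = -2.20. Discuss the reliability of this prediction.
The equation gives ŷ = 4.3092; however x = -2.20 is 3.33 units below the observed range, so this extrapolated value should not be trusted.

Prediction calculation:
ŷ = 10.6232 + 2.8700 × (-2.20)
ŷ = 4.3092

Reliability:
- Data range: x ∈ [1.13, 9.76]
- Prediction point: x = -2.20 is 3.33 units below the observed range → this is EXTRAPOLATION, not interpolation

Why that matters here:
- The linear relationship may not hold outside the observed range
- Real relationships often flatten, saturate, or turn nonlinear at extremes
- The standard error of prediction grows with (x − x̄)², and x = -2.20 is far from x̄ = 5.61

The R² = 0.9858 only validates the fit within [1.13, 9.76]; treat ŷ = 4.3092 with caution.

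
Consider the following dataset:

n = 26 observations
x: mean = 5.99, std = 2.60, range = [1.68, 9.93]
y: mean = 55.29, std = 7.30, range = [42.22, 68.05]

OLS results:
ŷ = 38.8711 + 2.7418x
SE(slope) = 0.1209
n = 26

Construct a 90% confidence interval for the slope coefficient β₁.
The 90% CI for β₁ is (2.5350, 2.9486)

Confidence interval for the slope:

The 90% CI for β₁ is: β̂₁ ± t*(α/2, n-2) × SE(β̂₁)

Step 1: Find critical t-value
- Confidence level = 0.9
- Degrees of freedom = n - 2 = 26 - 2 = 24
- t*(α/2, 24) = 1.7109

Step 2: Calculate margin of error
Margin = 1.7109 × 0.1209 = 0.2068

Step 3: Construct interval
CI = 2.7418 ± 0.2068
CI = (2.5350, 2.9486)

Interpretation: We are 90% confident that the true slope β₁ lies between 2.5350 and 2.9486.
The interval does not include 0, suggesting a significant linear relationship.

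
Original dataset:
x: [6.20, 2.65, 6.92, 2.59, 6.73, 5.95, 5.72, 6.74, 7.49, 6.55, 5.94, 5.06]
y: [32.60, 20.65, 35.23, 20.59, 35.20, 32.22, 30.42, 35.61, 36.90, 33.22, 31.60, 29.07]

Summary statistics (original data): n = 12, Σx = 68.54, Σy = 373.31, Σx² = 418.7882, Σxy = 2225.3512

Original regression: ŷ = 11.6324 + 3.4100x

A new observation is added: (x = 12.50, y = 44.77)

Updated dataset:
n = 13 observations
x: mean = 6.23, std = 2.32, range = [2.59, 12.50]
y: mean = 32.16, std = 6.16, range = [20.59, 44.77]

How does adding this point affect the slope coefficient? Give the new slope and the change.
The slope changes from 3.4100 to 2.5589 (change of -0.8511, or -25.0%).

x = 12.50 lies well outside the original x-range [2.59, 7.49] (x̄ ≈ 5.71), so this observation has high leverage and can move the slope substantially.

Step 1: Update the sums with the new point (n goes from 12 to 13)
Σx  = 68.54 + 12.50 = 81.04
Σy  = 373.31 + 44.77 = 418.08
Σx² = 418.7882 + 12.50² = 418.7882 + 156.2500 = 575.0382
Σxy = 2225.3512 + 12.50×44.77 = 2225.3512 + 559.6250 = 2784.9762

Step 2: Recompute the slope with b₁ = (nΣxy − ΣxΣy) / (nΣx² − (Σx)²)
Numerator   = 13×2784.9762 − 81.04×418.08 = 36204.6906 − 33881.2032 = 2323.4874
Denominator = 13×575.0382 − 81.04² = 7475.4966 − 6567.4816 = 908.0150
b₁(new) = 2323.4874 / 908.0150 = 2.5589

(Same formula on the original sums: (12×2225.3512 − 68.54×373.31) / (12×418.7882 − 68.54²) = 1117.5470 / 327.7268 = 3.4100, matching the given fit.)

Step 3: Change in slope
Δβ₁ = 2.5589 − 3.4100 = -0.8511
Relative change = -0.8511 / 3.4100 × 100% = -25.0%
→ the slope decreases when the point is added.

Because the point sits below the extension of the original line at a high-leverage x, it tilts the fit down.
In practice: examine leverage (hᵢ) and Cook's distance rather than deleting it automatically; check such a point for data-entry or measurement error.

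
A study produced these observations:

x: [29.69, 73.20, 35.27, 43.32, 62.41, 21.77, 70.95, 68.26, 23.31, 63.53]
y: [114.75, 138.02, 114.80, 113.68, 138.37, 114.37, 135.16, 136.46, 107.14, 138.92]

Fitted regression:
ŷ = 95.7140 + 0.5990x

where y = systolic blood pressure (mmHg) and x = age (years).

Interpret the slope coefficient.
For each additional year of age, predicted blood pressure increases by approximately 0.5990 mmHg.

The slope coefficient β₁ = 0.5990 represents the marginal effect of age on blood pressure.

Interpretation:
- Age up by 1 year → predicted blood pressure increases by 0.5990 mmHg
- This is a linear approximation: the same per-unit change is assumed across the whole observed x range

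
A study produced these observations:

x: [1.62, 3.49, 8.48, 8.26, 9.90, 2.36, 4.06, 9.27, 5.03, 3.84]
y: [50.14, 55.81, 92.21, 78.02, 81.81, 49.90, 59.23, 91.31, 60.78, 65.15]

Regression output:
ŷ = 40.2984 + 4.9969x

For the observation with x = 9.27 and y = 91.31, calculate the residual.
Residual = 4.6903

The residual is the difference between the actual value and the predicted value:

Residual = y - ŷ

Step 1: Calculate predicted value
ŷ = 40.2984 + 4.9969 × 9.27
ŷ = 86.6197

Step 2: Calculate residual
Residual = 91.31 - 86.6197
Residual = 4.6903

The residual is positive, so the observed y = 91.31 sits above the regression line (the line underestimates it by 4.6903).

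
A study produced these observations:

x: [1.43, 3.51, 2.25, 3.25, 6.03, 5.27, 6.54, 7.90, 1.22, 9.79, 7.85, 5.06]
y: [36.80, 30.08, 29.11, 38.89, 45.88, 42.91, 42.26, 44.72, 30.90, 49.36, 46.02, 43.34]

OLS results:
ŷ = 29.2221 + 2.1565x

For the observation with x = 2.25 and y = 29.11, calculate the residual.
Residual = -4.9642

The residual is the difference between the actual value and the predicted value:

Residual = y - ŷ

Step 1: Calculate predicted value
ŷ = 29.2221 + 2.1565 × 2.25
ŷ = 34.0742

Step 2: Calculate residual
Residual = 29.11 - 34.0742
Residual = -4.9642

Sign check: y < ŷ, so the point is below the line and the fit overestimates here.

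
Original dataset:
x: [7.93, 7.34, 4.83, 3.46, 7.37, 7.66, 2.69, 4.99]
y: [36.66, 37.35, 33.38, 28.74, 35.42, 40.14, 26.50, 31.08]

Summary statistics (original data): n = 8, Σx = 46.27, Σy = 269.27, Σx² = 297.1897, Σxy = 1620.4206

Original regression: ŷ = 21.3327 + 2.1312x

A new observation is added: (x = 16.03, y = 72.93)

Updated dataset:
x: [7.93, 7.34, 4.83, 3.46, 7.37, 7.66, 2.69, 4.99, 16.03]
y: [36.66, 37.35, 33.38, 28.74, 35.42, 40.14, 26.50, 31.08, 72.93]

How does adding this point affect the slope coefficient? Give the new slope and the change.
Adding the point moves β₁ from 2.1312 to 3.4232, i.e. it increases by 1.2920 (+60.6%).

The new point has HIGH LEVERAGE: x = 16.03 is far from the original mean x̄ = 46.27/8 ≈ 5.78 (original range [2.69, 7.93]).

Step 1: Update the sums with the new point (n goes from 8 to 9)
Σx  = 46.27 + 16.03 = 62.30
Σy  = 269.27 + 72.93 = 342.20
Σx² = 297.1897 + 16.03² = 297.1897 + 256.9609 = 554.1506
Σxy = 1620.4206 + 16.03×72.93 = 1620.4206 + 1169.0679 = 2789.4885

Step 2: Recompute the slope with b₁ = (nΣxy − ΣxΣy) / (nΣx² − (Σx)²)
Numerator   = 9×2789.4885 − 62.30×342.20 = 25105.3965 − 21319.0600 = 3786.3365
Denominator = 9×554.1506 − 62.30² = 4987.3554 − 3881.2900 = 1106.0654
b₁(new) = 3786.3365 / 1106.0654 = 3.4232

(Same formula on the original sums: (8×1620.4206 − 46.27×269.27) / (8×297.1897 − 46.27²) = 504.2419 / 236.6047 = 2.1312, matching the given fit.)

Step 3: Change in slope
Δβ₁ = 3.4232 − 2.1312 = +1.2920
Relative change = +1.2920 / 2.1312 × 100% = +60.6%
→ the slope increases when the point is added.

Because the point sits above the extension of the original line at a high-leverage x, it tilts the fit up.
In practice: refit with and without it and report both if conclusions differ; investigate whether it comes from the same population as the rest of the sample.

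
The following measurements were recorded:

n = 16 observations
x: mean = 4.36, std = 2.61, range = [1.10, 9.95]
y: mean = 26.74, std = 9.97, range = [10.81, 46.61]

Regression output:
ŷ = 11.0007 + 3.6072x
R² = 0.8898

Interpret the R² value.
About 88.98% of the variability in y is accounted for by the regression on x (R² = 0.8898) — a strong linear fit.

The coefficient of determination R² is the fraction of the total variation in y that the fitted line accounts for.

Here R² = 0.8898:
- Explained: 88.98% of the variation in y
- Unexplained (residual): 100% − 88.98% = 11.02%
- Rule of thumb (below 0.3 weak; 0.3 to below 0.7 moderate; 0.7 and above strong) → strong

Note: R² never decreases when predictors are added, so it should not be used alone to compare models of different size.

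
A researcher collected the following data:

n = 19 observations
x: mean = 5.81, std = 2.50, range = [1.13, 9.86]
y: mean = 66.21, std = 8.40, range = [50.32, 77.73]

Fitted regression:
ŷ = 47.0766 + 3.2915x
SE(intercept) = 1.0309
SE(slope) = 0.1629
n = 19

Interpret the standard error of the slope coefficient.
SE(β̂₁) = 0.1629 is the estimated standard deviation of the slope estimate across repeated samples; relative to β̂₁ = 3.2915 that is 4.9%, a precise estimate.

SE(β̂₁) = 0.1629 says: if we drew many samples of n = 19 from the same population and refit each time, the fitted slopes would scatter with a standard deviation of roughly 0.1629 around the true β₁.

Relative precision:
- SE / |β̂₁| = 0.1629 / 3.2915 = 4.9%
- Rule of thumb (under 20%: precise; 20% to under 50%: moderately precise; 50% or more: imprecise) → precise

Link to the t-test: t = β̂₁ / SE(β̂₁) = 3.2915 / 0.1629 = 20.2056, the statistic for H₀: β₁ = 0.

What drives SE(β̂₁): larger n (here n = 19) → smaller SE; wider spread of x values → smaller SE.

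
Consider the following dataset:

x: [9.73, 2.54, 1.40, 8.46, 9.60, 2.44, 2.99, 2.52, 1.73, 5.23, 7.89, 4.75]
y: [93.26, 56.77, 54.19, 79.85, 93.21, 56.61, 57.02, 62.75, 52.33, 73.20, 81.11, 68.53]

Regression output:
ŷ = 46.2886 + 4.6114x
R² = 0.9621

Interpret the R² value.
R² = 0.9621 means 96.21% of the variation in y is explained by the linear relationship with x. This indicates a strong fit.

The coefficient of determination R² is the fraction of the total variation in y that the fitted line accounts for.

Here R² = 0.9621:
- Explained: 96.21% of the variation in y
- Unexplained (residual): 100% − 96.21% = 3.79%
- Rule of thumb (below 0.3 weak; 0.3 to below 0.7 moderate; 0.7 and above strong) → strong

Calculation: R² = 1 − (SS_res / SS_tot), where SS_res is the sum of squared residuals and SS_tot the total sum of squares.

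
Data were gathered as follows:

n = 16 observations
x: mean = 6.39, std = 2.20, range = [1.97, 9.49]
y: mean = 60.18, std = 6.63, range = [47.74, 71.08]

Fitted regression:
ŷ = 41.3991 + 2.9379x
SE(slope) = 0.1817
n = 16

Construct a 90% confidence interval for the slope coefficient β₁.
The 90% CI for β₁ is (2.6179, 3.2579)

Confidence interval for the slope:

The 90% CI for β₁ is: β̂₁ ± t*(α/2, n-2) × SE(β̂₁)

Step 1: Find critical t-value
- Confidence level = 0.9
- Degrees of freedom = n - 2 = 16 - 2 = 14
- t*(α/2, 14) = 1.7613

Step 2: Calculate margin of error
Margin = 1.7613 × 0.1817 = 0.3200

Step 3: Construct interval
CI = 2.9379 ± 0.3200
CI = (2.6179, 3.2579)

Interpretation: each one-unit increase in x is associated with a change in mean y of between 2.6179 and 3.2579, with 90% confidence.
Both endpoints are positive, so the data support a genuinely positive slope at this confidence level.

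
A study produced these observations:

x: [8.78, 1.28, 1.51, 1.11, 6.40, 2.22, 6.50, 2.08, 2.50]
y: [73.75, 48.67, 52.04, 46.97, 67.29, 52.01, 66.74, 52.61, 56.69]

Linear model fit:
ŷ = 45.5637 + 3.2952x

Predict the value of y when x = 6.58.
ŷ = 67.2461

Plug x = 6.58 into the fitted line:

ŷ = 45.5637 + 3.2952 × 6.58
ŷ = 45.5637 + 21.6824
ŷ = 67.2461

This is a point prediction; actual observations scatter around it by roughly the residual standard deviation.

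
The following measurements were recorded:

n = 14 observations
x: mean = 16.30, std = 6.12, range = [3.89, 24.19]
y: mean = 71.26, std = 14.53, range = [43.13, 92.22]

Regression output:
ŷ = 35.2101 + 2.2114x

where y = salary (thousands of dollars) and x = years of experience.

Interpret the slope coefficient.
On average, salary is about 2.2114 thousand dollars higher for every extra year of experience.

β₁ = 2.2114 is the change in predicted salary (thousand dollars) per additional year of experience.

Interpretation:
- Experience up by 1 year → predicted salary increases by 2.2114 thousand dollars
- The effect is assumed constant over the observed range of x (linearity)
- The sign (+) gives the direction; the magnitude 2.2114 gives the size of the effect per year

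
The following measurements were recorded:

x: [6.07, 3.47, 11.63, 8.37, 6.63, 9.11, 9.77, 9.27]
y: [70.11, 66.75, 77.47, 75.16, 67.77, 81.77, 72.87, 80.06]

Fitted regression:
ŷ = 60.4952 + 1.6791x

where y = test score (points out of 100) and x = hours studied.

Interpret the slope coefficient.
For each additional hour of study time, predicted test score increases by approximately 1.6791 points.

The slope β₁ = 1.6791 gives the rate at which the fitted test score changes with study time.

Interpretation:
- Study time up by 1 hour → predicted test score increases by 1.6791 points
- This is a linear approximation: the same per-unit change is assumed across the whole observed x range
- The slope describes association in these data, not necessarily a causal effect

(β₀ = 60.4952 is the fitted value at x = 0 and is not part of the slope interpretation.)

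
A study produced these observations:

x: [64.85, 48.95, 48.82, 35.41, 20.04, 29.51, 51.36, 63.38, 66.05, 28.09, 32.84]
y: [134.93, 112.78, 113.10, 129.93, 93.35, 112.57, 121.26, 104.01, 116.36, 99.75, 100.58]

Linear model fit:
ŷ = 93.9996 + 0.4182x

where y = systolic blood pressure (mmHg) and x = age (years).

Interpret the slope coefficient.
For each additional year of age, predicted blood pressure increases by approximately 0.4182 mmHg.

The slope β₁ = 0.4182 gives the rate at which the fitted blood pressure changes with age.

Interpretation:
- Age up by 1 year → predicted blood pressure increases by 0.4182 mmHg
- This is a linear approximation: the same per-unit change is assumed across the whole observed x range

The intercept β₀ = 93.9996 is the predicted blood pressure when age = 0; since the smallest observed x is 20.04, this is an extrapolation and mainly anchors the line.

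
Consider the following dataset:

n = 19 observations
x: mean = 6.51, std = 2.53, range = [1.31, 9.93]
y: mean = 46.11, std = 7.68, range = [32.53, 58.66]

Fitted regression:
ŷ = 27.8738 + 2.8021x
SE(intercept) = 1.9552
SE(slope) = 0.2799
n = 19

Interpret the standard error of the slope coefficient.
The slope 2.8021 is pinned down to within about ±0.2799 (one SE) by these data — relative uncertainty 10.0%, i.e. precise.

What SE measures:
- The standard error quantifies the sampling variability of the coefficient estimate
- It is the estimated standard deviation of β̂₁ across hypothetical repeated samples of the same size
- Smaller SE → more precise estimate

Relative precision:
- SE / |β̂₁| = 0.2799 / 2.8021 = 10.0%
- Rule of thumb (under 20%: precise; 20% to under 50%: moderately precise; 50% or more: imprecise) → precise

Rough 95% range (±2 SE): 2.8021 ± 0.5598 → (2.2423, 3.3619).

What drives SE(β̂₁): wider spread of x values → smaller SE; larger n (here n = 19) → smaller SE.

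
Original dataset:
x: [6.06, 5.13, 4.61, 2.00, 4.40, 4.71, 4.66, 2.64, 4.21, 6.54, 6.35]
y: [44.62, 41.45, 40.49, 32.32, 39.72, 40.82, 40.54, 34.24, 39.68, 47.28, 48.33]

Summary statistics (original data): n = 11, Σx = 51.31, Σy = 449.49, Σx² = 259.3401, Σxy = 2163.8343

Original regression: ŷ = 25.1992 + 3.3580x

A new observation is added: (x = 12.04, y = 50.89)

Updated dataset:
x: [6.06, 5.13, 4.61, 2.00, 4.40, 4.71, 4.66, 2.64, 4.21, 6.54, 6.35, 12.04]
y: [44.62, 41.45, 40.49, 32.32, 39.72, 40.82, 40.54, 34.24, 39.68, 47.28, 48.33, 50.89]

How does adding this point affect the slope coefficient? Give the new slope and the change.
New slope β₁ = 1.9317 versus 3.3580 before: a change of -1.4263 (-42.5%).

The new point has HIGH LEVERAGE: x = 12.04 is far from the original mean x̄ = 51.31/11 ≈ 4.66 (original range [2.00, 6.54]).

Step 1: Update the sums with the new point (n goes from 11 to 12)
Σx  = 51.31 + 12.04 = 63.35
Σy  = 449.49 + 50.89 = 500.38
Σx² = 259.3401 + 12.04² = 259.3401 + 144.9616 = 404.3017
Σxy = 2163.8343 + 12.04×50.89 = 2163.8343 + 612.7156 = 2776.5499

Step 2: Recompute the slope with b₁ = (nΣxy − ΣxΣy) / (nΣx² − (Σx)²)
Numerator   = 12×2776.5499 − 63.35×500.38 = 33318.5988 − 31699.0730 = 1619.5258
Denominator = 12×404.3017 − 63.35² = 4851.6204 − 4013.2225 = 838.3979
b₁(new) = 1619.5258 / 838.3979 = 1.9317

(Same formula on the original sums: (11×2163.8343 − 51.31×449.49) / (11×259.3401 − 51.31²) = 738.8454 / 220.0250 = 3.3580, matching the given fit.)

Step 3: Change in slope
Δβ₁ = 1.9317 − 3.3580 = -1.4263
Relative change = -1.4263 / 3.3580 × 100% = -42.5%
→ the slope decreases when the point is added.

Because the point sits below the extension of the original line at a high-leverage x, it tilts the fit down.
In practice: check such a point for data-entry or measurement error; examine leverage (hᵢ) and Cook's distance rather than deleting it automatically.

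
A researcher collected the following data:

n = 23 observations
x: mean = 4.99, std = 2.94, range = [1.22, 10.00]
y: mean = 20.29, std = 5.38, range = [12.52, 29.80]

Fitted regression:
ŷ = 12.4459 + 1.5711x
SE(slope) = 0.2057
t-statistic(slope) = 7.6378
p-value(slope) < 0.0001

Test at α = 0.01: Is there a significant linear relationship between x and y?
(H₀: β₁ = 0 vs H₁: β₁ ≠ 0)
Reject H₀: p-value < 0.0001 < α = 0.01. The linear relationship is significant at the 1% level.

Hypothesis test for the slope coefficient:

H₀: β₁ = 0 (no linear relationship)
H₁: β₁ ≠ 0 (linear relationship exists)

Test statistic: t = β̂₁ / SE(β̂₁) = 1.5711 / 0.2057 = 7.6378

p < 0.0001: how often a slope estimate this far from 0 (in SE units) would arise by chance if β₁ were truly 0.

Decision rule: reject H₀ if p-value < α.
p-value < 0.0001 < α = 0.01 → reject H₀.

At α = 0.01 the data do provide convincing evidence of a nonzero slope.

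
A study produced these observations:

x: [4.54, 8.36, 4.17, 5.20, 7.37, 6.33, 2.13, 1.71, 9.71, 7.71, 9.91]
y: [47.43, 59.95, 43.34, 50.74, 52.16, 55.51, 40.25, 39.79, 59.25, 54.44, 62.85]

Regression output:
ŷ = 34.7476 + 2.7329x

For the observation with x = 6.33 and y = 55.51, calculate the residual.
Residual = 3.4631

The residual is the difference between the actual value and the predicted value:

Residual = y - ŷ

Step 1: Calculate predicted value
ŷ = 34.7476 + 2.7329 × 6.33
ŷ = 52.0469

Step 2: Calculate residual
Residual = 55.51 - 52.0469
Residual = 3.4631

Interpretation: the model underestimates the actual value by 3.4631 at this point (positive residual → observation lies above the fitted line).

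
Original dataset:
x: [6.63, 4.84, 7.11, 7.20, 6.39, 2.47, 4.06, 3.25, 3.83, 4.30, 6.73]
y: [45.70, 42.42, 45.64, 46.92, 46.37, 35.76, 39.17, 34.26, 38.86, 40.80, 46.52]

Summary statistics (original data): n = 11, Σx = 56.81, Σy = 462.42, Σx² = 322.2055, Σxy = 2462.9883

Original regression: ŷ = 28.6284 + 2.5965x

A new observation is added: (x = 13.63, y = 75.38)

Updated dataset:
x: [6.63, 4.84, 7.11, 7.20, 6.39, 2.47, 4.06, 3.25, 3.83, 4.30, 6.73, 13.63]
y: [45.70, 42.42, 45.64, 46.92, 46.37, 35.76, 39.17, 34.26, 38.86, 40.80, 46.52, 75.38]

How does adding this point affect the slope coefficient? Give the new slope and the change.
The slope changes from 2.5965 to 3.5295 (change of +0.9330, or +35.9%).

x = 13.63 lies well outside the original x-range [2.47, 7.20] (x̄ ≈ 5.16), so this observation has high leverage and can move the slope substantially.

Step 1: Update the sums with the new point (n goes from 11 to 12)
Σx  = 56.81 + 13.63 = 70.44
Σy  = 462.42 + 75.38 = 537.80
Σx² = 322.2055 + 13.63² = 322.2055 + 185.7769 = 507.9824
Σxy = 2462.9883 + 13.63×75.38 = 2462.9883 + 1027.4294 = 3490.4177

Step 2: Recompute the slope with b₁ = (nΣxy − ΣxΣy) / (nΣx² − (Σx)²)
Numerator   = 12×3490.4177 − 70.44×537.80 = 41885.0124 − 37882.6320 = 4002.3804
Denominator = 12×507.9824 − 70.44² = 6095.7888 − 4961.7936 = 1133.9952
b₁(new) = 4002.3804 / 1133.9952 = 3.5295

(Same formula on the original sums: (11×2462.9883 − 56.81×462.42) / (11×322.2055 − 56.81²) = 822.7911 / 316.8844 = 2.5965, matching the given fit.)

Step 3: Change in slope
Δβ₁ = 3.5295 − 2.5965 = +0.9330
Relative change = +0.9330 / 2.5965 × 100% = +35.9%
→ the slope increases when the point is added.

Because the point sits above the extension of the original line at a high-leverage x, it tilts the fit up.
In practice: refit with and without it and report both if conclusions differ.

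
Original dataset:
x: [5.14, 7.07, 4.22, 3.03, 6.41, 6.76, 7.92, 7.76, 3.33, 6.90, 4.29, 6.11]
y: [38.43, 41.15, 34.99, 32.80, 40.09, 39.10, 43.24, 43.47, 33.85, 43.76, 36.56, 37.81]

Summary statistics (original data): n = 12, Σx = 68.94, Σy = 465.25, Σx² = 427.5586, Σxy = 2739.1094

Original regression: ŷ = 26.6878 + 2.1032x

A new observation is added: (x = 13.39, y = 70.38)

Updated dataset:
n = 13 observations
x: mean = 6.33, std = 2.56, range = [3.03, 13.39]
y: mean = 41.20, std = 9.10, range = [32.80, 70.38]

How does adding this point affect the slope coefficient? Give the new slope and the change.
The slope changes from 2.1032 to 3.3858 (change of +1.2826, or +61.0%).

x = 13.39 lies well outside the original x-range [3.03, 7.92] (x̄ ≈ 5.75), so this observation has high leverage and can move the slope substantially.

Step 1: Update the sums with the new point (n goes from 12 to 13)
Σx  = 68.94 + 13.39 = 82.33
Σy  = 465.25 + 70.38 = 535.63
Σx² = 427.5586 + 13.39² = 427.5586 + 179.2921 = 606.8507
Σxy = 2739.1094 + 13.39×70.38 = 2739.1094 + 942.3882 = 3681.4976

Step 2: Recompute the slope with b₁ = (nΣxy − ΣxΣy) / (nΣx² − (Σx)²)
Numerator   = 13×3681.4976 − 82.33×535.63 = 47859.4688 − 44098.4179 = 3761.0509
Denominator = 13×606.8507 − 82.33² = 7889.0591 − 6778.2289 = 1110.8302
b₁(new) = 3761.0509 / 1110.8302 = 3.3858

(Same formula on the original sums: (12×2739.1094 − 68.94×465.25) / (12×427.5586 − 68.94²) = 794.9778 / 377.9796 = 2.1032, matching the given fit.)

Step 3: Change in slope
Δβ₁ = 3.3858 − 2.1032 = +1.2826
Relative change = +1.2826 / 2.1032 × 100% = +61.0%
→ the slope increases when the point is added.

Because the point sits above the extension of the original line at a high-leverage x, it tilts the fit up.
In practice: examine leverage (hᵢ) and Cook's distance rather than deleting it automatically; check such a point for data-entry or measurement error.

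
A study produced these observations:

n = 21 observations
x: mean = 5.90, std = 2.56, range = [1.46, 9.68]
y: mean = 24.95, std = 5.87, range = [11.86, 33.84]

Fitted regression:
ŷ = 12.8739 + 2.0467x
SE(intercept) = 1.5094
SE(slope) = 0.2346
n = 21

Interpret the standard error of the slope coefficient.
SE(slope) = 0.2346 measures the uncertainty in the estimated slope. The coefficient is estimated precisely (SE/|β̂₁| = 11.5%).

SE(β̂₁) = 0.2346 says: if we drew many samples of n = 21 from the same population and refit each time, the fitted slopes would scatter with a standard deviation of roughly 0.2346 around the true β₁.

Relative precision:
- SE / |β̂₁| = 0.2346 / 2.0467 = 11.5%
- Rule of thumb (under 20%: precise; 20% to under 50%: moderately precise; 50% or more: imprecise) → precise

Link to the t-test: t = β̂₁ / SE(β̂₁) = 2.0467 / 0.2346 = 8.7242, the statistic for H₀: β₁ = 0.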